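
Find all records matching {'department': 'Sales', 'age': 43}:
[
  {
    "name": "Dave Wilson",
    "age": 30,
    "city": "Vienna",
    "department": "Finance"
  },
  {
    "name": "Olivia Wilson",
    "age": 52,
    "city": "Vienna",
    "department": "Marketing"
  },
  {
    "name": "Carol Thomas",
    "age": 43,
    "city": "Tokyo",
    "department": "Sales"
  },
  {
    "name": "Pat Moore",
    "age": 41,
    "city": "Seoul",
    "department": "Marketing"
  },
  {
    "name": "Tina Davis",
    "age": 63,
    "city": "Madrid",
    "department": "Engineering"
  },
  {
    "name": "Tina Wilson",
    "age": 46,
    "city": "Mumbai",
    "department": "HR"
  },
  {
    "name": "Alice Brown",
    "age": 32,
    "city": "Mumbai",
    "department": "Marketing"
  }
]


Search criteria: {'department': 'Sales', 'age': 43}

Checking 7 records:
  Dave Wilson: {department: Finance, age: 30}
  Olivia Wilson: {department: Marketing, age: 52}
  Carol Thomas: {department: Sales, age: 43} <-- MATCH
  Pat Moore: {department: Marketing, age: 41}
  Tina Davis: {department: Engineering, age: 63}
  Tina Wilson: {department: HR, age: 46}
  Alice Brown: {department: Marketing, age: 32}

Matches: ["Carol Thomas"]

["Carol Thomas"]


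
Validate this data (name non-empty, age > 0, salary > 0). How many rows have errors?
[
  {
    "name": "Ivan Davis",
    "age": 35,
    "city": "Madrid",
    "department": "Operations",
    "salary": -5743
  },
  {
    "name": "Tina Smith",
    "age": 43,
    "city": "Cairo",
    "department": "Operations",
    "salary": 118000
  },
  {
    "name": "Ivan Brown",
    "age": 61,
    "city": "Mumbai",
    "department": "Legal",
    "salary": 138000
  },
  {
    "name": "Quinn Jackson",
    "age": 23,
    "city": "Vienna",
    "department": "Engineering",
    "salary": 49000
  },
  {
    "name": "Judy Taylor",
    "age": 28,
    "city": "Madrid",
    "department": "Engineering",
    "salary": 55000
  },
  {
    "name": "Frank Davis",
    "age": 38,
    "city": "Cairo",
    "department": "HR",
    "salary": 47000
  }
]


Validating 6 records:
Rules: name non-empty, age > 0, salary > 0

  Row 1 (Ivan Davis): negative salary: -5743
  Row 2 (Tina Smith): OK
  Row 3 (Ivan Brown): OK
  Row 4 (Quinn Jackson): OK
  Row 5 (Judy Taylor): OK
  Row 6 (Frank Davis): OK

Total errors: 1

1 errors


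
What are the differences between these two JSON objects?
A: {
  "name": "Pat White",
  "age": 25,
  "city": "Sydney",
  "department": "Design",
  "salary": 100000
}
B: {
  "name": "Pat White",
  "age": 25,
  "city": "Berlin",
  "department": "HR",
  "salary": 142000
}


Comparing each field (in key order):
  name: same
  age: same
  city: DIFFERENT
  department: DIFFERENT
  salary: DIFFERENT
Differences:
  city: Sydney -> Berlin
  department: Design -> HR
  salary: 100000 -> 142000

3 field(s) changed

3 changes: city, department, salary


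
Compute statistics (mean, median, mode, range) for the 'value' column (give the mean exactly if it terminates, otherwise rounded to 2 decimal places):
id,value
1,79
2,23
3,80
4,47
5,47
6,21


Data: [79, 23, 80, 47, 47, 21]
Count: 6
Sum: 297
Mean: 297/6 = 49.5
Sorted: [21, 23, 47, 47, 79, 80]
Median: 47.0
Mode: 47 (2 times)
Range: 80 - 21 = 59
Min: 21, Max: 80

mean=49.5, median=47.0, mode=47, range=59


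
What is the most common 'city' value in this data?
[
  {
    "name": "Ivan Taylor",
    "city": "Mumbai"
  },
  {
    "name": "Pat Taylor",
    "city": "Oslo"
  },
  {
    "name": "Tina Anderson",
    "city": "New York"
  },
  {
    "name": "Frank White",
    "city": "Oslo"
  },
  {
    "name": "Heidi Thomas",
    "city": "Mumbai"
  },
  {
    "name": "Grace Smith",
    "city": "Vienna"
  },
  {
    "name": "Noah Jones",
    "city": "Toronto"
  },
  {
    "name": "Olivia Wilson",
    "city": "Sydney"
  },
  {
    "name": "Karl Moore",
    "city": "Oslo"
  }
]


Counting 'city' values across 9 records:

  Oslo: 3 ###
  Mumbai: 2 ##
  New York: 1 #
  Vienna: 1 #
  Toronto: 1 #
  Sydney: 1 #

Most common: Oslo (3 times)

Oslo (3 times)


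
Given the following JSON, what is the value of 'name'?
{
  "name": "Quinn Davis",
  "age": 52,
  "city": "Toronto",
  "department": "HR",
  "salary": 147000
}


Looking up field 'name'
Value: Quinn Davis

Quinn Davis


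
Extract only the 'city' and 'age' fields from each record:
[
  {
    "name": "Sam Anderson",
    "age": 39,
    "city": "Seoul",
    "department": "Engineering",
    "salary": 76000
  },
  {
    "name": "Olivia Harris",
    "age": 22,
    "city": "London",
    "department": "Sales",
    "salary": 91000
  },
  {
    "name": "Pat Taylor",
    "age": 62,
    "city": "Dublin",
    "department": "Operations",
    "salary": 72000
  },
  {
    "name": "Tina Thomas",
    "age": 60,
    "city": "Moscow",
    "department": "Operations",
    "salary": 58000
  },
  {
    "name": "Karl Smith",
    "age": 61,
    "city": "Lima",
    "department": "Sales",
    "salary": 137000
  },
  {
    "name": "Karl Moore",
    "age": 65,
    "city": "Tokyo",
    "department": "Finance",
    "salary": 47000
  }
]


Original: 6 records with fields: name, age, city, department, salary
Keep: ['city', 'age']
Drop: ['name', 'department', 'salary']
Result: 6 records, 2 fields each

[
  {
    "city": "Seoul",
    "age": 39
  },
  {
    "city": "London",
    "age": 22
  },
  {
    "city": "Dublin",
    "age": 62
  },
  {
    "city": "Moscow",
    "age": 60
  },
  {
    "city": "Lima",
    "age": 61
  },
  {
    "city": "Tokyo",
    "age": 65
  }
]


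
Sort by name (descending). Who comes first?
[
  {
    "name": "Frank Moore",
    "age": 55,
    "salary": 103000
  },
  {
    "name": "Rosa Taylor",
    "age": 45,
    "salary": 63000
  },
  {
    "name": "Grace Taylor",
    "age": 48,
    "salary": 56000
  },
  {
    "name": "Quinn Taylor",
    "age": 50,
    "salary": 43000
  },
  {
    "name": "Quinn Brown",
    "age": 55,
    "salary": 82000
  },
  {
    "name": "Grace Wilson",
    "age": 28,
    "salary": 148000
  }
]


Sort by: name (descending)

Sorted order:
  1. Rosa Taylor (name = Rosa Taylor)
  2. Quinn Taylor (name = Quinn Taylor)
  3. Quinn Brown (name = Quinn Brown)
  4. Grace Wilson (name = Grace Wilson)
  5. Grace Taylor (name = Grace Taylor)
  6. Frank Moore (name = Frank Moore)

First: Rosa Taylor

Rosa Taylor


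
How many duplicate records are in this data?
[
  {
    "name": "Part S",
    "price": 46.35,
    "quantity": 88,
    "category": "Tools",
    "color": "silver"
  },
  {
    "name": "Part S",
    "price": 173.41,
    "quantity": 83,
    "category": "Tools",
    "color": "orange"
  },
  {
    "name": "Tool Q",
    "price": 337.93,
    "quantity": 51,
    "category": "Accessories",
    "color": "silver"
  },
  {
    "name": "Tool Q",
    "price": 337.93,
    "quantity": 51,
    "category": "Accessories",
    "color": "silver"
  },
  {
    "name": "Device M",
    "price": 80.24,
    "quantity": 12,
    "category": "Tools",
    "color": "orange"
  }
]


Checking 5 records for duplicates:

  Row 1: Part S ($46.35, qty 88)
  Row 2: Part S ($173.41, qty 83)
  Row 3: Tool Q ($337.93, qty 51)
  Row 4: Tool Q ($337.93, qty 51) <-- DUPLICATE
  Row 5: Device M ($80.24, qty 12)

Duplicates found: 1
Unique records: 4

1 duplicates, 4 unique


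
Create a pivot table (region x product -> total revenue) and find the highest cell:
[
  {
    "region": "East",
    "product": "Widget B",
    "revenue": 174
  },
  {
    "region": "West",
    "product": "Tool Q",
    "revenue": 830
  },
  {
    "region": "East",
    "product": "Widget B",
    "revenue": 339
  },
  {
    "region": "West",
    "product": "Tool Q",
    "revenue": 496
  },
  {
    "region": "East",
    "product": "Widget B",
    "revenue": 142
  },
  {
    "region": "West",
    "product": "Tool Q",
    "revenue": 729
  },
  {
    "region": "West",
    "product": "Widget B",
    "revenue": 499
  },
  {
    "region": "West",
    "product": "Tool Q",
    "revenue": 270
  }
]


Pivot: region (rows) x product (columns) -> total revenue

     Tool Q        Widget B    
East             0           655  
West          2325           499  

Highest: West / Tool Q = $2325

West / Tool Q = $2325


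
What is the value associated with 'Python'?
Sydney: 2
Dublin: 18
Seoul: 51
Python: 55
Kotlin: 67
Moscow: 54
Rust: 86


Looking up key 'Python'
Value: 55

55


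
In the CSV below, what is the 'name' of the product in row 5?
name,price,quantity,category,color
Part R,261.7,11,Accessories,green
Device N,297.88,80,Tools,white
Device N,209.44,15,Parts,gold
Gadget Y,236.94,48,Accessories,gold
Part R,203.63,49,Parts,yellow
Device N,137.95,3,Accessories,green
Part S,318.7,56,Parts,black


Query: Row 5 ('Part R'), column 'name'
Value: Part R

Part R


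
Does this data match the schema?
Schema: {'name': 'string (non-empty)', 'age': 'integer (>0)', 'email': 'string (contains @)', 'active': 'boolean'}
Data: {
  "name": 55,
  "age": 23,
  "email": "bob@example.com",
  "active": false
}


Validating each field against schema:
  name: FAIL (55 is not a string)
  age: OK (positive integer)
  email: OK (string with @)
  active: OK (boolean)

Result: INVALID (1 error: name)

INVALID (1 error: name)


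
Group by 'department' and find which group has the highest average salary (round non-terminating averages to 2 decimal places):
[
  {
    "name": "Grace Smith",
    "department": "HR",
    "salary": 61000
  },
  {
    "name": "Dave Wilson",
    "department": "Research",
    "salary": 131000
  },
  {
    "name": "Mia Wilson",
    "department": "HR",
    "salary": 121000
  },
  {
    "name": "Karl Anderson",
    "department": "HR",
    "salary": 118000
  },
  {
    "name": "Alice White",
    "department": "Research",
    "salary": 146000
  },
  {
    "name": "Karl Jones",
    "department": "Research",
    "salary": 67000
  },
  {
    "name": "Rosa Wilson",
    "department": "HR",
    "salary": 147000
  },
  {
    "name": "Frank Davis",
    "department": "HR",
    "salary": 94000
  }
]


Group by: department

Groups:
  HR: 5 people, avg salary = 541000/5 = $108200
  Research: 3 people, avg salary = 344000/3 ≈ $114666.67

Highest average salary: Research (≈$114666.67)

Research (≈$114666.67)


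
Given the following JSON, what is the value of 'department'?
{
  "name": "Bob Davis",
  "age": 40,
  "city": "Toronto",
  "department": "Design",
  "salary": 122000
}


Looking up field 'department'
Value: Design

Design


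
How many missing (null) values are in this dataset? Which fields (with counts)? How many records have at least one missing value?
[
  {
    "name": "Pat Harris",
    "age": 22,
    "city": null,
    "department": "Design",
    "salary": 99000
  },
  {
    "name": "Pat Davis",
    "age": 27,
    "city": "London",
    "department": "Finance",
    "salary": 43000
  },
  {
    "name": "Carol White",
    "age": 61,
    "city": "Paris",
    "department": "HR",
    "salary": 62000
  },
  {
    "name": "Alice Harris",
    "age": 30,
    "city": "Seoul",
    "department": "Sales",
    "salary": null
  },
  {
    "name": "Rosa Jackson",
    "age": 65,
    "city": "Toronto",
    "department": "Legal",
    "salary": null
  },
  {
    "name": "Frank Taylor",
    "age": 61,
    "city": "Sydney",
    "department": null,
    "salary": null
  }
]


Checking for missing (null) values in 6 records:

  Pat Harris: city
  Pat Davis: complete
  Carol White: complete
  Alice Harris: salary
  Rosa Jackson: salary
  Frank Taylor: department, salary

Per field:
  name: 0 missing
  age: 0 missing
  city: 1 missing
  department: 1 missing
  salary: 3 missing

Total missing values: 5
Records with any missing: 4

5 missing values (city: 1, department: 1, salary: 3); 4 incomplete records


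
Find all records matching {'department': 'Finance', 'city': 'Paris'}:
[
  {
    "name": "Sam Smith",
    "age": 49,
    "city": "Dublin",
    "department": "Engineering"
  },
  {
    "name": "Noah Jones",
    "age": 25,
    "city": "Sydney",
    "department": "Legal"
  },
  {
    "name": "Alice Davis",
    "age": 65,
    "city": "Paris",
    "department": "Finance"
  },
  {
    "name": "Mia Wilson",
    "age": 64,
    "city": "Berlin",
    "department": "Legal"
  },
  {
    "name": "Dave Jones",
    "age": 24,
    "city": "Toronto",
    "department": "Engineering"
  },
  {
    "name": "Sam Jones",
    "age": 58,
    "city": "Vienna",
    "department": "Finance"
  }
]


Search criteria: {'department': 'Finance', 'city': 'Paris'}

Checking 6 records:
  Sam Smith: {department: Engineering, city: Dublin}
  Noah Jones: {department: Legal, city: Sydney}
  Alice Davis: {department: Finance, city: Paris} <-- MATCH
  Mia Wilson: {department: Legal, city: Berlin}
  Dave Jones: {department: Engineering, city: Toronto}
  Sam Jones: {department: Finance, city: Vienna}

Matches: ["Alice Davis"]

["Alice Davis"]


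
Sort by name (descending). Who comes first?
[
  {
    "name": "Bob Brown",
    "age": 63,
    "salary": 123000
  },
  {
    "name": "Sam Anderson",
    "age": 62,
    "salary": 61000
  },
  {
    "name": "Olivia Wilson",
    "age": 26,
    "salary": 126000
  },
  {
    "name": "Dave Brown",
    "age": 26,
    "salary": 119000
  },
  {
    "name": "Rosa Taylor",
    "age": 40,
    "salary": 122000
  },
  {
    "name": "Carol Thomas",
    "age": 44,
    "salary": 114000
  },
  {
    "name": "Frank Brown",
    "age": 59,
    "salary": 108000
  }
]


Sort by: name (descending)

Sorted order:
  1. Sam Anderson (name = Sam Anderson)
  2. Rosa Taylor (name = Rosa Taylor)
  3. Olivia Wilson (name = Olivia Wilson)
  4. Frank Brown (name = Frank Brown)
  5. Dave Brown (name = Dave Brown)
  6. Carol Thomas (name = Carol Thomas)
  7. Bob Brown (name = Bob Brown)

First: Sam Anderson

Sam Anderson


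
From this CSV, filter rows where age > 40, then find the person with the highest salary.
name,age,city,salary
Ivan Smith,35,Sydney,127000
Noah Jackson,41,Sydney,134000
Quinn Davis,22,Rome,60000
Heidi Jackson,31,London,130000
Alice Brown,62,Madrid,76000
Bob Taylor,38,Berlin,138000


Filter: age > 40
Sort by: salary (descending)

Filtered records (2):
  Noah Jackson, age 41, salary $134000
  Alice Brown, age 62, salary $76000

Highest salary: Noah Jackson ($134000)

Noah Jackson


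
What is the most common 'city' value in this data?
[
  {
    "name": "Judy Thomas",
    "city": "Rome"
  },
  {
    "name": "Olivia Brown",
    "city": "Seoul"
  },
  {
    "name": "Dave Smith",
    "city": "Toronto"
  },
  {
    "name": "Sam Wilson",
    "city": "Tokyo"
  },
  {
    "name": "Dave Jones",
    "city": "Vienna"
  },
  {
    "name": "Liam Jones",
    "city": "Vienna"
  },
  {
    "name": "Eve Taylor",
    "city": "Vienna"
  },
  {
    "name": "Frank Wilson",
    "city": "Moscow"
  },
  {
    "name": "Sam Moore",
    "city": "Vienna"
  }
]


Counting 'city' values across 9 records:

  Vienna: 4 ####
  Rome: 1 #
  Seoul: 1 #
  Toronto: 1 #
  Tokyo: 1 #
  Moscow: 1 #

Most common: Vienna (4 times)

Vienna (4 times)


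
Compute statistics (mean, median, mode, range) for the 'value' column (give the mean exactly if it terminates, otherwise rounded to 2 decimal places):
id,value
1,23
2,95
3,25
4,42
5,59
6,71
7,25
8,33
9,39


Data: [23, 95, 25, 42, 59, 71, 25, 33, 39]
Count: 9
Sum: 412
Mean: 412/9 ≈ 45.78 (rounded to 2 decimal places)
Sorted: [23, 25, 25, 33, 39, 42, 59, 71, 95]
Median: 39.0
Mode: 25 (2 times)
Range: 95 - 23 = 72
Min: 23, Max: 95

mean≈45.78, median=39.0, mode=25, range=72


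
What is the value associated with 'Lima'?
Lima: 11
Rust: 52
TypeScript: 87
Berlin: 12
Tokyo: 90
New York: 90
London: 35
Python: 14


Looking up key 'Lima'
Value: 11

11


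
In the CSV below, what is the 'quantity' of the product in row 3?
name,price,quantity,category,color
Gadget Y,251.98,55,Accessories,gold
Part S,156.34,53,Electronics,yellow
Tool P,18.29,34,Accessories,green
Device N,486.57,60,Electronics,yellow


Query: Row 3 ('Tool P'), column 'quantity'
Value: 34

34


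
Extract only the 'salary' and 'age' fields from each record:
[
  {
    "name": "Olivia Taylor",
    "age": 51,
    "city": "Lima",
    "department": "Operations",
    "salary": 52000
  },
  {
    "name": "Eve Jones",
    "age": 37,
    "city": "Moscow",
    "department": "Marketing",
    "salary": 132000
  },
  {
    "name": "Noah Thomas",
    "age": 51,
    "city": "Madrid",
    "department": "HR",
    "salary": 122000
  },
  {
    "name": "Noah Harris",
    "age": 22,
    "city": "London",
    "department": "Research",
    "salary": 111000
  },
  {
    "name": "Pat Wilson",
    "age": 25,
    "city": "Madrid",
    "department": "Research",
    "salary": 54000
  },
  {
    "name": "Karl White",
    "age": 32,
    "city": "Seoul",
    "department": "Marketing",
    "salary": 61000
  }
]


Original: 6 records with fields: name, age, city, department, salary
Keep: ['salary', 'age']
Drop: ['name', 'city', 'department']
Result: 6 records, 2 fields each

[
  {
    "salary": 52000,
    "age": 51
  },
  {
    "salary": 132000,
    "age": 37
  },
  {
    "salary": 122000,
    "age": 51
  },
  {
    "salary": 111000,
    "age": 22
  },
  {
    "salary": 54000,
    "age": 25
  },
  {
    "salary": 61000,
    "age": 32
  }
]


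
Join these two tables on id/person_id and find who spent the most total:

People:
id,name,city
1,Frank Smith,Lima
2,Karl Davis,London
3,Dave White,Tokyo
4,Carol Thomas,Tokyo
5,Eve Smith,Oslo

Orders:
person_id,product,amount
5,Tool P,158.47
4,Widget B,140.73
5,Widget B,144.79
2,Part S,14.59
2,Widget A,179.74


Join on: people.id = orders.person_id

Joined rows:
  Eve Smith (Oslo) bought Tool P for $158.47
  Carol Thomas (Tokyo) bought Widget B for $140.73
  Eve Smith (Oslo) bought Widget B for $144.79
  Karl Davis (London) bought Part S for $14.59
  Karl Davis (London) bought Widget A for $179.74

Total per person:
  Eve Smith: $303.26
  Karl Davis: $194.33
  Carol Thomas: $140.73

Top spender: Eve Smith ($303.26)

Eve Smith ($303.26)


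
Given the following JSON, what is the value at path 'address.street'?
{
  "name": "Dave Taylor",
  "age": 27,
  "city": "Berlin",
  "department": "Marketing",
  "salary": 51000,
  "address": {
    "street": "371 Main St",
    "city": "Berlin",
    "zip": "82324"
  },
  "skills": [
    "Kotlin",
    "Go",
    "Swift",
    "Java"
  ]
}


Query: address.street
Path: address -> street
Value: 371 Main St

371 Main St


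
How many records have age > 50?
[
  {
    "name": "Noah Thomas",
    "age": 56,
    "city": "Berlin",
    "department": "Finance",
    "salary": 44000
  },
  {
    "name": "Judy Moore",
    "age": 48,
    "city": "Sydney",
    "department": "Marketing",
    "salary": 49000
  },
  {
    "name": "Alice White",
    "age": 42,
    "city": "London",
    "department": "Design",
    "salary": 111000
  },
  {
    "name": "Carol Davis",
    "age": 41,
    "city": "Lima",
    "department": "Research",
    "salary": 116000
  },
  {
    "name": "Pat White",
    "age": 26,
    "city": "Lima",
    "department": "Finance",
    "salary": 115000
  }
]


Data: 5 records
Condition: age > 50

Checking each record:
  Noah Thomas: 56 MATCH
  Judy Moore: 48
  Alice White: 42
  Carol Davis: 41
  Pat White: 26

Count: 1

1


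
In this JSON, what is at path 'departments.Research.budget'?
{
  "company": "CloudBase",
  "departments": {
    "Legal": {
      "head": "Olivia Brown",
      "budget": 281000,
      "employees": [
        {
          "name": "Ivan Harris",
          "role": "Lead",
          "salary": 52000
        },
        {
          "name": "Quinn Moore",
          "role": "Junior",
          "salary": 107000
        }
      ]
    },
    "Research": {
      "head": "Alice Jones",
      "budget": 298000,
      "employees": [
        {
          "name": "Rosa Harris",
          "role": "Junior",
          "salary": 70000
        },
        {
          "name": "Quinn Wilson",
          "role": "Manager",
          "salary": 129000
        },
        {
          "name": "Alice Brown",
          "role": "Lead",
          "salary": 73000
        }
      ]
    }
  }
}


Path: departments.Research.budget

Navigate:
  -> departments
  -> Research
  -> budget = 298000

298000


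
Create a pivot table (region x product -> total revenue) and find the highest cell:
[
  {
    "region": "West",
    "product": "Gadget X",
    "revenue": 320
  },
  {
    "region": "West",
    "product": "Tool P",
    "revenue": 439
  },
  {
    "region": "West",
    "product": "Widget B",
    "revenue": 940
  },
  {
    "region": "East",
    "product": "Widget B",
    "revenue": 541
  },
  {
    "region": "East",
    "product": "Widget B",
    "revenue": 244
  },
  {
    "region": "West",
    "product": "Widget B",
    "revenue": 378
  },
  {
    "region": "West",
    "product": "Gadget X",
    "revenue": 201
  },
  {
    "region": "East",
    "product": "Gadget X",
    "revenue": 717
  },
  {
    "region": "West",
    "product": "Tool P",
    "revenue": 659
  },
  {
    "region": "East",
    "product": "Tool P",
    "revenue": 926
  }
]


Pivot: region (rows) x product (columns) -> total revenue

     Gadget X      Tool P        Widget B    
East           717           926           785  
West           521          1098          1318  

Highest: West / Widget B = $1318

West / Widget B = $1318


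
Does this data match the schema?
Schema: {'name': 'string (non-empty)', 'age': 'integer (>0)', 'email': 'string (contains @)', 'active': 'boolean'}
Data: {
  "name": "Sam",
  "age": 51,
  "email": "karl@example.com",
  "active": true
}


Validating each field against schema:
  name: OK (non-empty string)
  age: OK (positive integer)
  email: OK (string with @)
  active: OK (boolean)

Result: VALID

VALID


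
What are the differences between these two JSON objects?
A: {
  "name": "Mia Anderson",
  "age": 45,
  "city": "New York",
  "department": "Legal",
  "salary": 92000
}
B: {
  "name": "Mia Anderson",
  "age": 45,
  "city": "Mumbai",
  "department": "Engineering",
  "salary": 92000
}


Comparing each field (in key order):
  name: same
  age: same
  city: DIFFERENT
  department: DIFFERENT
  salary: same
Differences:
  city: New York -> Mumbai
  department: Legal -> Engineering

2 field(s) changed

2 changes: city, department


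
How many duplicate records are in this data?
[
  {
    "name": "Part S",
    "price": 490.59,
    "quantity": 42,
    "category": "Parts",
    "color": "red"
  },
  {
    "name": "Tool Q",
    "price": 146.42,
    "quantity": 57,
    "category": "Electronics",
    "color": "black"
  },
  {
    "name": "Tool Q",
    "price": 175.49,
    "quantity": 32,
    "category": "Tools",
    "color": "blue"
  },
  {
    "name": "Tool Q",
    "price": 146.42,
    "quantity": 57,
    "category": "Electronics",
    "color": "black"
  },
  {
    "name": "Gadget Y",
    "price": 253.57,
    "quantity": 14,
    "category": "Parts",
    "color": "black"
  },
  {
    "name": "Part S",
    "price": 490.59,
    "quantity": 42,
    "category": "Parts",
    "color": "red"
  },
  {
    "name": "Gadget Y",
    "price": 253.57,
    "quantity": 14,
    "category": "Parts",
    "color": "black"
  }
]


Checking 7 records for duplicates:

  Row 1: Part S ($490.59, qty 42)
  Row 2: Tool Q ($146.42, qty 57)
  Row 3: Tool Q ($175.49, qty 32)
  Row 4: Tool Q ($146.42, qty 57) <-- DUPLICATE
  Row 5: Gadget Y ($253.57, qty 14)
  Row 6: Part S ($490.59, qty 42) <-- DUPLICATE
  Row 7: Gadget Y ($253.57, qty 14) <-- DUPLICATE

Duplicates found: 3
Unique records: 4

3 duplicates, 4 unique


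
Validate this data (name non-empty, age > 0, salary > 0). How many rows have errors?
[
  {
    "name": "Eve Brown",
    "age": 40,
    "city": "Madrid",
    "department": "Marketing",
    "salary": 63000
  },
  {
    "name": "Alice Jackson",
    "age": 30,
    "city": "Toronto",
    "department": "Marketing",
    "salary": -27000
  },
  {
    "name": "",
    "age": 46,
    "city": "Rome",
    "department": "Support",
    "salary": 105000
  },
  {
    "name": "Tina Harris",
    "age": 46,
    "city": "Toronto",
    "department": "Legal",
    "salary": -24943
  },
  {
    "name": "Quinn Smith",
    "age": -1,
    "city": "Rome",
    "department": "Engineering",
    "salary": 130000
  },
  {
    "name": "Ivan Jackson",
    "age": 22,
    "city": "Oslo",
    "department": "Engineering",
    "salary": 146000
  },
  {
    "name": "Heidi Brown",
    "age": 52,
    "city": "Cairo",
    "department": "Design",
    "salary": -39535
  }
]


Validating 7 records:
Rules: name non-empty, age > 0, salary > 0

  Row 1 (Eve Brown): OK
  Row 2 (Alice Jackson): negative salary: -27000
  Row 3 (???): empty name
  Row 4 (Tina Harris): negative salary: -24943
  Row 5 (Quinn Smith): negative age: -1
  Row 6 (Ivan Jackson): OK
  Row 7 (Heidi Brown): negative salary: -39535

Total errors: 5

5 errors


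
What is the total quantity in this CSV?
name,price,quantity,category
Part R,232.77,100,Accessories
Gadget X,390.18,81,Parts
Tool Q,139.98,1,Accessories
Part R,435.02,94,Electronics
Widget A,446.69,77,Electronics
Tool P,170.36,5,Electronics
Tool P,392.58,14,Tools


Computing total quantity:
Values: [100, 81, 1, 94, 77, 5, 14]
Sum = 372

372


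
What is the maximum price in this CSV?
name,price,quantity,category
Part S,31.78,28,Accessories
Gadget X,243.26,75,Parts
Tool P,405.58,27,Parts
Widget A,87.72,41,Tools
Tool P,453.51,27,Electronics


Computing maximum price:
Values: [31.78, 243.26, 405.58, 87.72, 453.51]
Max = 453.51

453.51


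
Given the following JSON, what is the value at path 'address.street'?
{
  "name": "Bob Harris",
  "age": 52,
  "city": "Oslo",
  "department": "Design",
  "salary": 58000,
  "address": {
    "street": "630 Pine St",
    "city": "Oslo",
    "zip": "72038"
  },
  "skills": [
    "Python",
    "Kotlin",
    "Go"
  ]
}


Query: address.street
Path: address -> street
Value: 630 Pine St

630 Pine St


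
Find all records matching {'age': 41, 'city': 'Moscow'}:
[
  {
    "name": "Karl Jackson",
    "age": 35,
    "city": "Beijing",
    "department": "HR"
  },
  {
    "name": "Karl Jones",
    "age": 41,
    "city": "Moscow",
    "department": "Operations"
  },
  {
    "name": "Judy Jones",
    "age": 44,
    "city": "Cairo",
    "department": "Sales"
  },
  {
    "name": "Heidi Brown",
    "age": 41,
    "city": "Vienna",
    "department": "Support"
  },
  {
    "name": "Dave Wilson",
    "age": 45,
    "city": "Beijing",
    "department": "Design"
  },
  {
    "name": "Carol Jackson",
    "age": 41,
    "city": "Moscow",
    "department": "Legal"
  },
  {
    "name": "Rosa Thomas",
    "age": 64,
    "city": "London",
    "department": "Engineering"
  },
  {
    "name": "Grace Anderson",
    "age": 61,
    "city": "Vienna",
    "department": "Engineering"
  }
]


Search criteria: {'age': 41, 'city': 'Moscow'}

Checking 8 records:
  Karl Jackson: {age: 35, city: Beijing}
  Karl Jones: {age: 41, city: Moscow} <-- MATCH
  Judy Jones: {age: 44, city: Cairo}
  Heidi Brown: {age: 41, city: Vienna}
  Dave Wilson: {age: 45, city: Beijing}
  Carol Jackson: {age: 41, city: Moscow} <-- MATCH
  Rosa Thomas: {age: 64, city: London}
  Grace Anderson: {age: 61, city: Vienna}

Matches: ["Karl Jones", "Carol Jackson"]

["Karl Jones", "Carol Jackson"]


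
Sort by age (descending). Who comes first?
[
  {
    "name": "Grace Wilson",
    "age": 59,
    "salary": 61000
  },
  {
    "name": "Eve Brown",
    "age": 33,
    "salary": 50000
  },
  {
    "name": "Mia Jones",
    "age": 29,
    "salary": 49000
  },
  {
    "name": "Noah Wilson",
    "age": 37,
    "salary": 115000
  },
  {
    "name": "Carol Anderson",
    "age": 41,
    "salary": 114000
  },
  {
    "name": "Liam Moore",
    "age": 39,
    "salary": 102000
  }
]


Sort by: age (descending)

Sorted order:
  1. Grace Wilson (age = 59)
  2. Carol Anderson (age = 41)
  3. Liam Moore (age = 39)
  4. Noah Wilson (age = 37)
  5. Eve Brown (age = 33)
  6. Mia Jones (age = 29)

First: Grace Wilson

Grace Wilson


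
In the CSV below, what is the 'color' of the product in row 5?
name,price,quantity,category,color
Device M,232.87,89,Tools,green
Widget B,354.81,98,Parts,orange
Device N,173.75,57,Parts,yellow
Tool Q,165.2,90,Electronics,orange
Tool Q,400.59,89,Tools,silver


Query: Row 5 ('Tool Q'), column 'color'
Value: silver

silver


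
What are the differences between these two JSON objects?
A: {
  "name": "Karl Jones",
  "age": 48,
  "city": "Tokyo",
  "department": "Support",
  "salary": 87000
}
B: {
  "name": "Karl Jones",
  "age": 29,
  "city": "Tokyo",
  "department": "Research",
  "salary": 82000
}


Comparing each field (in key order):
  name: same
  age: DIFFERENT
  city: same
  department: DIFFERENT
  salary: DIFFERENT
Differences:
  age: 48 -> 29
  department: Support -> Research
  salary: 87000 -> 82000

3 field(s) changed

3 changes: age, department, salary


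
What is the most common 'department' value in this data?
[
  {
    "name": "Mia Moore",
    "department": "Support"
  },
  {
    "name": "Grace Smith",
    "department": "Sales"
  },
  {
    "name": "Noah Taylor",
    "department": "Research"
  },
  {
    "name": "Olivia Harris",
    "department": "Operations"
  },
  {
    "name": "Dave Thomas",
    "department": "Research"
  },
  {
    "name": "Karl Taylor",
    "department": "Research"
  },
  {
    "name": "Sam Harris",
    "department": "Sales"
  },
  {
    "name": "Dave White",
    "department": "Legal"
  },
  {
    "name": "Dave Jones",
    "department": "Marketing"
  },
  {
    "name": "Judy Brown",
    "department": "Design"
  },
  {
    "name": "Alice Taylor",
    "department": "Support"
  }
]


Counting 'department' values across 11 records:

  Research: 3 ###
  Support: 2 ##
  Sales: 2 ##
  Operations: 1 #
  Legal: 1 #
  Marketing: 1 #
  Design: 1 #

Most common: Research (3 times)

Research (3 times)


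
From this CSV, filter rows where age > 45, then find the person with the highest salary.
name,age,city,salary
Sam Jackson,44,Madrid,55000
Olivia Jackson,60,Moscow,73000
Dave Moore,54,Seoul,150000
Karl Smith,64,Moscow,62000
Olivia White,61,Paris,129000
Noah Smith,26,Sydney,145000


Filter: age > 45
Sort by: salary (descending)

Filtered records (4):
  Dave Moore, age 54, salary $150000
  Olivia White, age 61, salary $129000
  Olivia Jackson, age 60, salary $73000
  Karl Smith, age 64, salary $62000

Highest salary: Dave Moore ($150000)

Dave Moore


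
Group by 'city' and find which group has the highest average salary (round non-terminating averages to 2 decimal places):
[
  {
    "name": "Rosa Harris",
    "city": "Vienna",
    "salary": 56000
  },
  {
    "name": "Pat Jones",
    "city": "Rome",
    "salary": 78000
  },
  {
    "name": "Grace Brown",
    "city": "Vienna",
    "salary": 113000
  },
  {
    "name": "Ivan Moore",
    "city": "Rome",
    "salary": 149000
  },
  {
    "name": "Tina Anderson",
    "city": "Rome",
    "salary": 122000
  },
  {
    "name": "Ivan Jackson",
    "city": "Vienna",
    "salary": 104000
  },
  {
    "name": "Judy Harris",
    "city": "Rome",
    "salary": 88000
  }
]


Group by: city

Groups:
  Rome: 4 people, avg salary = 437000/4 = $109250
  Vienna: 3 people, avg salary = 273000/3 = $91000

Highest average salary: Rome ($109250)

Rome ($109250)


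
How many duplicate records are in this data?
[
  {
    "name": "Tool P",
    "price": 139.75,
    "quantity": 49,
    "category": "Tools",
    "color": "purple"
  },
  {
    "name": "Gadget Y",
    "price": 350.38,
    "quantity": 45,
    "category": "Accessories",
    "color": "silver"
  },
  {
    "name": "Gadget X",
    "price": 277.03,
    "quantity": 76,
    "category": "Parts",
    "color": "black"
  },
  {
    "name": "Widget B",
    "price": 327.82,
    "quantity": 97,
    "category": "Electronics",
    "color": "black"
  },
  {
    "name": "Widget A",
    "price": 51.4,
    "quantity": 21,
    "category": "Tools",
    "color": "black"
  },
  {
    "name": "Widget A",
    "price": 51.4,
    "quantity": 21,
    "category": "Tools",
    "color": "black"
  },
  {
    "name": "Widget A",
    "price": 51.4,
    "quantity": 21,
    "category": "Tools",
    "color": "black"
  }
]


Checking 7 records for duplicates:

  Row 1: Tool P ($139.75, qty 49)
  Row 2: Gadget Y ($350.38, qty 45)
  Row 3: Gadget X ($277.03, qty 76)
  Row 4: Widget B ($327.82, qty 97)
  Row 5: Widget A ($51.4, qty 21)
  Row 6: Widget A ($51.4, qty 21) <-- DUPLICATE
  Row 7: Widget A ($51.4, qty 21) <-- DUPLICATE

Duplicates found: 2
Unique records: 5

2 duplicates, 5 unique


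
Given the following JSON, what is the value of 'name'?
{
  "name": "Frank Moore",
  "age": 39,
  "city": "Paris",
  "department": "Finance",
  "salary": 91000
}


Looking up field 'name'
Value: Frank Moore

Frank Moore


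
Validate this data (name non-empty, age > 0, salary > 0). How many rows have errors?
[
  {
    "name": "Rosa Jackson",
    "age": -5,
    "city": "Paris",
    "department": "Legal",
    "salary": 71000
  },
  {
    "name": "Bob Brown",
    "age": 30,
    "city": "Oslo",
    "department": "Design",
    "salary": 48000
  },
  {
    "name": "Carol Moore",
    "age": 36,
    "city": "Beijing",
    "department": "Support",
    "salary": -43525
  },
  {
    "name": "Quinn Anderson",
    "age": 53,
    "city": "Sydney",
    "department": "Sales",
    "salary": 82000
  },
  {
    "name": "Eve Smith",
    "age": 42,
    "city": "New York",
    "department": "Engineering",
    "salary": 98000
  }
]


Validating 5 records:
Rules: name non-empty, age > 0, salary > 0

  Row 1 (Rosa Jackson): negative age: -5
  Row 2 (Bob Brown): OK
  Row 3 (Carol Moore): negative salary: -43525
  Row 4 (Quinn Anderson): OK
  Row 5 (Eve Smith): OK

Total errors: 2

2 errors


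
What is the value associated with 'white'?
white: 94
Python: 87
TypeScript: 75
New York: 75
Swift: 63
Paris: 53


Looking up key 'white'
Value: 94

94


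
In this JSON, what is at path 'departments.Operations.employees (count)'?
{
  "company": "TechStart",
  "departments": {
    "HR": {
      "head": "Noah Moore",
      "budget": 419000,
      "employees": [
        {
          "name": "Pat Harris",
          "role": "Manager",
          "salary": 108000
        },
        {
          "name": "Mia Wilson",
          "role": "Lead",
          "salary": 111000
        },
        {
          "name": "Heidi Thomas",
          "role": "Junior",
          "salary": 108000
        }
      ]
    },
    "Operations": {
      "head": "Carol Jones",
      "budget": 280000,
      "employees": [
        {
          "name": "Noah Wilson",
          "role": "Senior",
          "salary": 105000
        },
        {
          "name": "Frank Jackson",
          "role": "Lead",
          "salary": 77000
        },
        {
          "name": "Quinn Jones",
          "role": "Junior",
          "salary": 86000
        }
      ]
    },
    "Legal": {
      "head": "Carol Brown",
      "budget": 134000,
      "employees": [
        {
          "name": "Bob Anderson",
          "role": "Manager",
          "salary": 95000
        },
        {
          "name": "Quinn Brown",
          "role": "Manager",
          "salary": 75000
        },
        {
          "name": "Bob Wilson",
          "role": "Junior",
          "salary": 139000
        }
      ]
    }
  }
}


Path: departments.Operations.employees (count)

Navigate:
  -> departments
  -> Operations
  -> employees (array, length 3)

3


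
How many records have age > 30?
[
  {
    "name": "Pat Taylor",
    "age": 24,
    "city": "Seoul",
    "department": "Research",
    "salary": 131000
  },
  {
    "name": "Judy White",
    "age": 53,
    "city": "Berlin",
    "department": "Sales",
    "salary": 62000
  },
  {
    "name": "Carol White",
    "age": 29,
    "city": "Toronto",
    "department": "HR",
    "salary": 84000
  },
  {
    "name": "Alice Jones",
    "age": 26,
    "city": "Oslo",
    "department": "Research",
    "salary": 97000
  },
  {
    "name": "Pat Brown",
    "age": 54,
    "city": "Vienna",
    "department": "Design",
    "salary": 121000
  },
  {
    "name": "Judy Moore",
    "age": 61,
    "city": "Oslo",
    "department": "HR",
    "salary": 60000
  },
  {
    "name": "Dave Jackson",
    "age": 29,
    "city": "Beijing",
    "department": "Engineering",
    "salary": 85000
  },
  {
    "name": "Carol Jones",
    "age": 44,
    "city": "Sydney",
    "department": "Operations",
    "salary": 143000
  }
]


Data: 8 records
Condition: age > 30

Checking each record:
  Pat Taylor: 24
  Judy White: 53 MATCH
  Carol White: 29
  Alice Jones: 26
  Pat Brown: 54 MATCH
  Judy Moore: 61 MATCH
  Dave Jackson: 29
  Carol Jones: 44 MATCH

Count: 4

4


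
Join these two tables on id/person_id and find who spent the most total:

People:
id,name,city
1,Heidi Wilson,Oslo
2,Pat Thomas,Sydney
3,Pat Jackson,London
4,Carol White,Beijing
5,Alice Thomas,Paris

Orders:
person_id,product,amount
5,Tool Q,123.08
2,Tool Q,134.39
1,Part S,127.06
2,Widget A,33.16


Join on: people.id = orders.person_id

Joined rows:
  Alice Thomas (Paris) bought Tool Q for $123.08
  Pat Thomas (Sydney) bought Tool Q for $134.39
  Heidi Wilson (Oslo) bought Part S for $127.06
  Pat Thomas (Sydney) bought Widget A for $33.16

Total per person:
  Pat Thomas: $167.55
  Heidi Wilson: $127.06
  Alice Thomas: $123.08

Top spender: Pat Thomas ($167.55)

Pat Thomas ($167.55)


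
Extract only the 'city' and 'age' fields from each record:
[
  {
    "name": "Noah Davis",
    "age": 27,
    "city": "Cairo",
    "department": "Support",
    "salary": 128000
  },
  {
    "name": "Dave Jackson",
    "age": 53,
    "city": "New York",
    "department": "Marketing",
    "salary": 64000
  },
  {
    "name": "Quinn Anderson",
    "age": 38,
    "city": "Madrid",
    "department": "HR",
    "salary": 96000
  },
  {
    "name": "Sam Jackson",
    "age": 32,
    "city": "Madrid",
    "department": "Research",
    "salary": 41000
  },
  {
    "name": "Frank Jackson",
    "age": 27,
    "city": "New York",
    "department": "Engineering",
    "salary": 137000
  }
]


Original: 5 records with fields: name, age, city, department, salary
Keep: ['city', 'age']
Drop: ['name', 'department', 'salary']
Result: 5 records, 2 fields each

[
  {
    "city": "Cairo",
    "age": 27
  },
  {
    "city": "New York",
    "age": 53
  },
  {
    "city": "Madrid",
    "age": 38
  },
  {
    "city": "Madrid",
    "age": 32
  },
  {
    "city": "New York",
    "age": 27
  }
]


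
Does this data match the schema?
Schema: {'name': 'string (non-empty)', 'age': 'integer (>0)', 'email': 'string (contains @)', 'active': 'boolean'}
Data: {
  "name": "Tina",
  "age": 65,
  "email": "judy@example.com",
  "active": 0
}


Validating each field against schema:
  name: OK (non-empty string)
  age: OK (positive integer)
  email: OK (string with @)
  active: FAIL (0 is not a boolean)

Result: INVALID (1 error: active)

INVALID (1 error: active)


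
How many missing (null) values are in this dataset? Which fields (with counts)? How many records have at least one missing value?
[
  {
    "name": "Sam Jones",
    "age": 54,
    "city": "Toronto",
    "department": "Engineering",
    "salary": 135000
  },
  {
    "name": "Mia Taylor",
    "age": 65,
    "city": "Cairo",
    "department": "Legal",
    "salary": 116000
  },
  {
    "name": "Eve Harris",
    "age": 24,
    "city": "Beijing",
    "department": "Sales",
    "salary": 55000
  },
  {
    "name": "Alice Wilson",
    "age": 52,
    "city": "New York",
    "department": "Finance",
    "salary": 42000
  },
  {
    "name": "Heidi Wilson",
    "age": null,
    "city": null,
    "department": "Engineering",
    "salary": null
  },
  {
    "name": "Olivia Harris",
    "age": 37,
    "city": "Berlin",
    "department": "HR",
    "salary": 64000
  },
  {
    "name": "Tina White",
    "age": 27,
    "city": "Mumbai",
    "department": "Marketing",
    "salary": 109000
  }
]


Checking for missing (null) values in 7 records:

  Sam Jones: complete
  Mia Taylor: complete
  Eve Harris: complete
  Alice Wilson: complete
  Heidi Wilson: age, city, salary
  Olivia Harris: complete
  Tina White: complete

Per field:
  name: 0 missing
  age: 1 missing
  city: 1 missing
  department: 0 missing
  salary: 1 missing

Total missing values: 3
Records with any missing: 1

3 missing values (age: 1, city: 1, salary: 1); 1 incomplete records


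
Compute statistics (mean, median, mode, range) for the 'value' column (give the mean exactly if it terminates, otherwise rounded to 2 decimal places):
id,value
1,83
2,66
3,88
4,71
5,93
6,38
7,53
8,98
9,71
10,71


Data: [83, 66, 88, 71, 93, 38, 53, 98, 71, 71]
Count: 10
Sum: 732
Mean: 732/10 = 73.2
Sorted: [38, 53, 66, 71, 71, 71, 83, 88, 93, 98]
Median: 71.0
Mode: 71 (3 times)
Range: 98 - 38 = 60
Min: 38, Max: 98

mean=73.2, median=71.0, mode=71, range=60
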